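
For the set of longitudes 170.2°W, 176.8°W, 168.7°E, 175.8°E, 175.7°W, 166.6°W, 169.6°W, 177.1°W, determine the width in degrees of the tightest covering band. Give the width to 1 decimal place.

Sort the longitudes: -177.1°, -176.8°, -175.7°, -170.2°, -169.6°, -166.6°, +168.7°, +175.8°.
Eastward gaps between consecutive values (wrapping around): 0.3°, 1.1°, 5.5°, 0.6°, 3.0°, 335.3°, 7.1°, 7.1°.
Largest gap = 335.3° ⇒ minimal covering band is its complement: 360° − 335.3° = 24.7°.
Band runs from +168.7° eastward to -166.6°, crossing the antimeridian.

24.7°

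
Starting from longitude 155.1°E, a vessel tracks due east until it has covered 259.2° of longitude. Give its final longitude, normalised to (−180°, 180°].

Start at +155.1°; shift +259.2° → +414.3°.
+414.3° lies outside (−180°, 180°]; subtract 360° → +54.3°.

54.3°E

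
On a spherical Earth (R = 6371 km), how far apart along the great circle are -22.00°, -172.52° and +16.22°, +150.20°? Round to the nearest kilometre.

5878 km

Δλ = 150.20 − -172.52 = 322.72°; wrapped into (−180°, 180°]: -37.28°.
Δφ = 16.22 − -22.00 = 38.22°.
a = sin²(Δφ/2) + cos φ₁ · cos φ₂ · sin²(Δλ/2) = 0.198128.
c = 2·atan2(√a, √(1−a)) = 0.92261 rad → d = 6371·c ≈ 5877.93 km.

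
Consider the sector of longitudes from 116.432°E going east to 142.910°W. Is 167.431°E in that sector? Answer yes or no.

Yes

Band width going east from +116.432° to -142.910°: ((-142.910 − 116.432) mod 360) = 100.658°.
Offset of +167.431° east of the west edge: ((167.431 − 116.432) mod 360) = 50.999°.
50.999° ≤ 100.658° ⇒ inside.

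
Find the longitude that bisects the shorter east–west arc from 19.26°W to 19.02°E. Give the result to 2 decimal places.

0.12°W

Signed shortest Δλ from -19.26° to +19.02° is +38.28°.
Midpoint longitude = -19.26° + (+38.28°)/2 = -19.26° + 19.14° = -0.12°.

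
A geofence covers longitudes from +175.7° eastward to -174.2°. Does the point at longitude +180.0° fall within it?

Yes

Band width going east from +175.7° to -174.2°: ((-174.2 − 175.7) mod 360) = 10.1°.
Offset of +180.0° east of the west edge: ((180.0 − 175.7) mod 360) = 4.3°.
4.3° ≤ 10.1° ⇒ inside.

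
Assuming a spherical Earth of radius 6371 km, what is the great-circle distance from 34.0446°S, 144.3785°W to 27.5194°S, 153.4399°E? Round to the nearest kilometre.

5895 km

Δλ = 153.4399 − -144.3785 = 297.8184°; wrapped into (−180°, 180°]: -62.1816°.
Δφ = -27.5194 − -34.0446 = 6.5252°.
a = sin²(Δφ/2) + cos φ₁ · cos φ₂ · sin²(Δλ/2) = 0.199197.
c = 2·atan2(√a, √(1−a)) = 0.92529 rad → d = 6371·c ≈ 5895.00 km.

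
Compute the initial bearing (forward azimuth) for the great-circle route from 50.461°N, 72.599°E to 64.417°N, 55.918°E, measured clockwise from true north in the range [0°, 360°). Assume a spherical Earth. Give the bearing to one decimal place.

Δλ = 55.918 − 72.599 = -16.681°.
θ = atan2( sin Δλ · cos φ₂ , cos φ₁ · sin φ₂ − sin φ₁ · cos φ₂ · cos Δλ )
  = atan2(-0.12395, 0.25519) = -25.907° → normalised to [0°, 360°): 334.093°.

334.1°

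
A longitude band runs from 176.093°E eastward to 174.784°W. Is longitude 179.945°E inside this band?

Band width going east from +176.093° to -174.784°: ((-174.784 − 176.093) mod 360) = 9.123°.
Offset of +179.945° east of the west edge: ((179.945 − 176.093) mod 360) = 3.852°.
3.852° ≤ 9.123° ⇒ inside.

Yes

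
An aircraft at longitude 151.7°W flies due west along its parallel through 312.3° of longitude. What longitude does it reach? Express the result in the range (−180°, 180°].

Start at -151.7°; shift −312.3° → -464.0°.
-464.0° lies outside (−180°, 180°]; add 360° → -104.0°.

104.0°W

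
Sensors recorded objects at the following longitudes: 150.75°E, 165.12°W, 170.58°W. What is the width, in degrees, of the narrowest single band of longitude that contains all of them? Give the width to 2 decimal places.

Sort the longitudes: -170.58°, -165.12°, +150.75°.
Eastward gaps between consecutive values (wrapping around): 5.46°, 315.87°, 38.67°.
Largest gap = 315.87° ⇒ minimal covering band is its complement: 360° − 315.87° = 44.13°.
Band runs from +150.75° eastward to -165.12°, crossing the antimeridian.

44.13°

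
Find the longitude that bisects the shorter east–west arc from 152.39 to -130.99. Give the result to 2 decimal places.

-169.30°

Signed shortest Δλ from +152.39° to -130.99° is +76.62°.
Midpoint longitude = +152.39° + (+76.62°)/2 = +152.39° + 38.31° = +190.70°.
Normalise into (−180°, 180°]: -169.30°.
(The naïve average (+152.39 + -130.99)/2 = 10.7° is on the wrong side of the globe.)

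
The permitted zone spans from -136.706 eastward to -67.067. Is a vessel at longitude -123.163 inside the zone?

Yes

Band width going east from -136.706° to -67.067°: ((-67.067 − -136.706) mod 360) = 69.639°.
Offset of -123.163° east of the west edge: ((-123.163 − -136.706) mod 360) = 13.543°.
13.543° ≤ 69.639° ⇒ inside.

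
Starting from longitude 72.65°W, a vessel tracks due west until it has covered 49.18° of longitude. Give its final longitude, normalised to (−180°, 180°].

Start at -72.65°; shift −49.18° → -121.83°.
-121.83° already lies in (−180°, 180°].

121.83°W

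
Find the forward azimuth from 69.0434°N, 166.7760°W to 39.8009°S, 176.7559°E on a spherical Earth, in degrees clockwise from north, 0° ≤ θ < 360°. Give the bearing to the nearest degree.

193°

Δλ = 176.7559 − -166.7760 = 343.5319°; wrapped into (−180°, 180°]: -16.4681°.
θ = atan2( sin Δλ · cos φ₂ , cos φ₁ · sin φ₂ − sin φ₁ · cos φ₂ · cos Δλ )
  = atan2(-0.21779, -0.91697) = -166.639° → normalised to [0°, 360°): 193.361°.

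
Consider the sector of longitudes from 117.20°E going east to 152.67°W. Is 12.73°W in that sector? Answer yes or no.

Band width going east from +117.20° to -152.67°: ((-152.67 − 117.20) mod 360) = 90.13°.
Offset of -12.73° east of the west edge: ((-12.73 − 117.20) mod 360) = 230.07°.
230.07° > 90.13° ⇒ outside.

No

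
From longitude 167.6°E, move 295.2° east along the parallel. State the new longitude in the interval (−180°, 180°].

102.8°E

Start at +167.6°; shift +295.2° → +462.8°.
+462.8° lies outside (−180°, 180°]; subtract 360° → +102.8°.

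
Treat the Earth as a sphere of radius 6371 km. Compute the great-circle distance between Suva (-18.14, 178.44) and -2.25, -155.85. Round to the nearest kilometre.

3313 km

Δλ = -155.85 − 178.44 = -334.29°; wrapped into (−180°, 180°]: 25.71°.
Δφ = -2.25 − -18.14 = 15.89°.
a = sin²(Δφ/2) + cos φ₁ · cos φ₂ · sin²(Δλ/2) = 0.066108.
c = 2·atan2(√a, √(1−a)) = 0.52007 rad → d = 6371·c ≈ 3313.38 km.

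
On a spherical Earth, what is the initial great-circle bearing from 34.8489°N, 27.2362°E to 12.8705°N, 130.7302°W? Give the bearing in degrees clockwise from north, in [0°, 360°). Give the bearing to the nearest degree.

Δλ = -130.7302 − 27.2362 = -157.9664°.
θ = atan2( sin Δλ · cos φ₂ , cos φ₁ · sin φ₂ − sin φ₁ · cos φ₂ · cos Δλ )
  = atan2(-0.36572, 0.69917) = -27.613° → normalised to [0°, 360°): 332.387°.

332°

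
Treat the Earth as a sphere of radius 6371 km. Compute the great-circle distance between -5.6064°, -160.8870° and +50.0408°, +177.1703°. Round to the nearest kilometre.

6539 km

Δλ = 177.1703 − -160.8870 = 338.0573°; wrapped into (−180°, 180°]: -21.9427°.
Δφ = 50.0408 − -5.6064 = 55.6472°.
a = sin²(Δφ/2) + cos φ₁ · cos φ₂ · sin²(Δλ/2) = 0.241008.
c = 2·atan2(√a, √(1−a)) = 1.02630 rad → d = 6371·c ≈ 6538.58 km.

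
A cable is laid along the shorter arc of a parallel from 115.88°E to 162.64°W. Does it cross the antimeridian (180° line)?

Yes

Naïve |-162.64 − 115.88| = 278.52° > 180°, so the shorter arc goes the other way round — across 180°.
Signed shortest Δλ = ((-162.64 − 115.88 + 180) mod 360) − 180 = 81.48°.
Going east by 81.48° from +115.88° passes through 180° before reaching -162.64°.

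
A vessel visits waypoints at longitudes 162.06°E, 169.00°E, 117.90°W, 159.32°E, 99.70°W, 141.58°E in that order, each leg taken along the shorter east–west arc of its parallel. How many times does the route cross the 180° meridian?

Leg 1: +162.06° → +169.00°, shortest Δλ = 6.94° (east) — does not cross 180°.
Leg 2: +169.00° → -117.90°, shortest Δλ = 73.1° (east) — crosses 180°.
Leg 3: -117.90° → +159.32°, shortest Δλ = -82.78° (west) — crosses 180°.
Leg 4: +159.32° → -99.70°, shortest Δλ = 100.98° (east) — crosses 180°.
Leg 5: -99.70° → +141.58°, shortest Δλ = -118.72° (west) — crosses 180°.
Total crossings: 4.

4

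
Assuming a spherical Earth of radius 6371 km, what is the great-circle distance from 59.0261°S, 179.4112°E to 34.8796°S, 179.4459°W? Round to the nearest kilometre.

2686 km

Δλ = -179.4459 − 179.4112 = -358.8571°; wrapped into (−180°, 180°]: 1.1429°.
Δφ = -34.8796 − -59.0261 = 24.1465°.
a = sin²(Δφ/2) + cos φ₁ · cos φ₂ · sin²(Δλ/2) = 0.043791.
c = 2·atan2(√a, √(1−a)) = 0.42164 rad → d = 6371·c ≈ 2686.28 km.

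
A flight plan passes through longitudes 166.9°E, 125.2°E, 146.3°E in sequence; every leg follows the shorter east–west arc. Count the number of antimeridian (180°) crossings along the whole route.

Leg 1: +166.9° → +125.2°, shortest Δλ = -41.7° (west) — does not cross 180°.
Leg 2: +125.2° → +146.3°, shortest Δλ = 21.1° (east) — does not cross 180°.
Total crossings: 0.

0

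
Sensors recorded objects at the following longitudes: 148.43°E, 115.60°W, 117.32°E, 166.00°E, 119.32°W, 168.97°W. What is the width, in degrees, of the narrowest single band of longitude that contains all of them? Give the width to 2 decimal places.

127.08°

Sort the longitudes: -168.97°, -119.32°, -115.60°, +117.32°, +148.43°, +166.00°.
Eastward gaps between consecutive values (wrapping around): 49.65°, 3.72°, 232.92°, 31.11°, 17.57°, 25.03°.
Largest gap = 232.92° ⇒ minimal covering band is its complement: 360° − 232.92° = 127.08°.
Band runs from +117.32° eastward to -115.60°, crossing the antimeridian.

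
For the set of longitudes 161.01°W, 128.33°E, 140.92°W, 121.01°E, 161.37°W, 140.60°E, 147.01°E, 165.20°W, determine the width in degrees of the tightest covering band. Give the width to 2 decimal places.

Sort the longitudes: -165.20°, -161.37°, -161.01°, -140.92°, +121.01°, +128.33°, +140.60°, +147.01°.
Eastward gaps between consecutive values (wrapping around): 3.83°, 0.36°, 20.09°, 261.93°, 7.32°, 12.27°, 6.41°, 47.79°.
Largest gap = 261.93° ⇒ minimal covering band is its complement: 360° − 261.93° = 98.07°.
Band runs from +121.01° eastward to -140.92°, crossing the antimeridian.

98.07°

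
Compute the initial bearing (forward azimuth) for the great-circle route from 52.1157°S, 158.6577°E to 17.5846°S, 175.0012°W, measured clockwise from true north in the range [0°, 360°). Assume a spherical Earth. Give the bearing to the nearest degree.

41°

Δλ = -175.0012 − 158.6577 = -333.6589°; wrapped into (−180°, 180°]: 26.3411°.
θ = atan2( sin Δλ · cos φ₂ , cos φ₁ · sin φ₂ − sin φ₁ · cos φ₂ · cos Δλ )
  = atan2(0.42298, 0.48873) = 40.875° → normalised to [0°, 360°): 40.875°.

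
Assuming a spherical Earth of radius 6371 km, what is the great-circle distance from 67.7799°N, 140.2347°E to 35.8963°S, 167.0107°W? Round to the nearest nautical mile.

Δλ = -167.0107 − 140.2347 = -307.2454°; wrapped into (−180°, 180°]: 52.7546°.
Δφ = -35.8963 − 67.7799 = -103.6762°.
a = sin²(Δφ/2) + cos φ₁ · cos φ₂ · sin²(Δλ/2) = 0.678685.
c = 2·atan2(√a, √(1−a)) = 1.93625 rad → d = 6371·c ≈ 12335.83 km ≈ 6660.81 nmi.

6661 nmi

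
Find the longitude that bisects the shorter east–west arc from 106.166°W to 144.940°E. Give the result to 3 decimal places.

160.613°W

Signed shortest Δλ from -106.166° to +144.940° is -108.894°.
Midpoint longitude = -106.166° + (-108.894°)/2 = -106.166° − 54.447° = -160.613°.
(The naïve average (-106.166 + +144.940)/2 = 19.387° is on the wrong side of the globe.)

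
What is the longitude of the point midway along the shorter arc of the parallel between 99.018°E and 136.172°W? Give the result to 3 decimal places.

161.423°E

Signed shortest Δλ from +99.018° to -136.172° is +124.810°.
Midpoint longitude = +99.018° + (+124.810°)/2 = +99.018° + 62.405° = +161.423°.
(The naïve average (+99.018 + -136.172)/2 = -18.577° is on the wrong side of the globe.)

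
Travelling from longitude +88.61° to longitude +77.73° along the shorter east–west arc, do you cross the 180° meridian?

No

Signed shortest Δλ = ((77.73 − 88.61 + 180) mod 360) − 180 = -10.88°.
Going west by 10.88° from +88.61° reaches +77.73° without touching 180°.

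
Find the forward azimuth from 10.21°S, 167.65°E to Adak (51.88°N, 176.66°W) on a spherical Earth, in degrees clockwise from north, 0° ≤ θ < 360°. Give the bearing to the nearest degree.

Δλ = -176.66 − 167.65 = -344.31°; wrapped into (−180°, 180°]: 15.69°.
θ = atan2( sin Δλ · cos φ₂ , cos φ₁ · sin φ₂ − sin φ₁ · cos φ₂ · cos Δλ )
  = atan2(0.16694, 0.87961) = 10.746° → normalised to [0°, 360°): 10.746°.

11°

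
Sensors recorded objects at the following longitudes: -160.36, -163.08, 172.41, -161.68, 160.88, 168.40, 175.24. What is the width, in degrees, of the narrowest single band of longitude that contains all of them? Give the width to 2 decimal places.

Sort the longitudes: -163.08°, -161.68°, -160.36°, +160.88°, +168.40°, +172.41°, +175.24°.
Eastward gaps between consecutive values (wrapping around): 1.40°, 1.32°, 321.24°, 7.52°, 4.01°, 2.83°, 21.68°.
Largest gap = 321.24° ⇒ minimal covering band is its complement: 360° − 321.24° = 38.76°.
Band runs from +160.88° eastward to -160.36°, crossing the antimeridian.

38.76°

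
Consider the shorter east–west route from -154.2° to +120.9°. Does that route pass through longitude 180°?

Yes

Naïve |120.9 − -154.2| = 275.1° > 180°, so the shorter arc goes the other way round — across 180°.
Signed shortest Δλ = ((120.9 − -154.2 + 180) mod 360) − 180 = -84.9°.
Going west by 84.9° from -154.2° passes through 180° before reaching +120.9°.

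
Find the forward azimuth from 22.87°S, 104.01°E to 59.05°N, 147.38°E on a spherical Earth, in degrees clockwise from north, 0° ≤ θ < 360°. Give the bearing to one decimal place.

20.7°

Δλ = 147.38 − 104.01 = 43.37°.
θ = atan2( sin Δλ · cos φ₂ , cos φ₁ · sin φ₂ − sin φ₁ · cos φ₂ · cos Δλ )
  = atan2(0.35317, 0.93549) = 20.682° → normalised to [0°, 360°): 20.682°.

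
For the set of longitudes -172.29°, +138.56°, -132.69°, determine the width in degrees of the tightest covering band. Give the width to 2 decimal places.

88.75°

Sort the longitudes: -172.29°, -132.69°, +138.56°.
Eastward gaps between consecutive values (wrapping around): 39.60°, 271.25°, 49.15°.
Largest gap = 271.25° ⇒ minimal covering band is its complement: 360° − 271.25° = 88.75°.
Band runs from +138.56° eastward to -132.69°, crossing the antimeridian.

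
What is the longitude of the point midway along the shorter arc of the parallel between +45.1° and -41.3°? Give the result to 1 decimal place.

Signed shortest Δλ from +45.1° to -41.3° is -86.4°.
Midpoint longitude = +45.1° + (-86.4°)/2 = +45.1° − 43.2° = +1.9°.

+1.9°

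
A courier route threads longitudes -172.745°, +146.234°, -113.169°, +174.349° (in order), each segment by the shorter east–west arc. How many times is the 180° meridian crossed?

Leg 1: -172.745° → +146.234°, shortest Δλ = -41.021° (west) — crosses 180°.
Leg 2: +146.234° → -113.169°, shortest Δλ = 100.597° (east) — crosses 180°.
Leg 3: -113.169° → +174.349°, shortest Δλ = -72.482° (west) — crosses 180°.
Total crossings: 3.

3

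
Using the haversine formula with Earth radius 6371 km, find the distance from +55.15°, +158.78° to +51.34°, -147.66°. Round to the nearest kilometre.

3500 km

Δλ = -147.66 − 158.78 = -306.44°; wrapped into (−180°, 180°]: 53.56°.
Δφ = 51.34 − 55.15 = -3.81°.
a = sin²(Δφ/2) + cos φ₁ · cos φ₂ · sin²(Δλ/2) = 0.073574.
c = 2·atan2(√a, √(1−a)) = 0.54937 rad → d = 6371·c ≈ 3500.05 km.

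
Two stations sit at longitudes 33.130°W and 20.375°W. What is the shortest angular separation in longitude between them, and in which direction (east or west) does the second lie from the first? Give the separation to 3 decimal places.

Raw difference: -20.375 − -33.130 = 12.755°.
Normalise into (−180°, 180°]: 12.755° stays 12.755°.
Positive ⇒ the second point lies to the east; separation 12.755°.

12.755° east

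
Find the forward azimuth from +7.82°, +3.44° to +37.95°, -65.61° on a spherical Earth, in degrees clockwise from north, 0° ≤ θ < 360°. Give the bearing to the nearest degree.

308°

Δλ = -65.61 − 3.44 = -69.05°.
θ = atan2( sin Δλ · cos φ₂ , cos φ₁ · sin φ₂ − sin φ₁ · cos φ₂ · cos Δλ )
  = atan2(-0.73642, 0.57089) = -52.216° → normalised to [0°, 360°): 307.784°.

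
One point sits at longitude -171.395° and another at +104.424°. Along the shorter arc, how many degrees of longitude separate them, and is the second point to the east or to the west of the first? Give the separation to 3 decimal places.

84.181° west

Raw difference: 104.424 − -171.395 = 275.819°.
Normalise into (−180°, 180°]: 275.819° − 360° = -84.181°.
Negative ⇒ the second point lies to the west; separation 84.181°.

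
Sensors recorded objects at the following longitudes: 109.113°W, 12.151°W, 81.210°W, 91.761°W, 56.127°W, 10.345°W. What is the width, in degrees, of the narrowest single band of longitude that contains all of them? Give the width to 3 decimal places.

Sort the longitudes: -109.113°, -91.761°, -81.210°, -56.127°, -12.151°, -10.345°.
Eastward gaps between consecutive values (wrapping around): 17.352°, 10.551°, 25.083°, 43.976°, 1.806°, 261.232°.
Largest gap = 261.232° ⇒ minimal covering band is its complement: 360° − 261.232° = 98.768°.
Band runs from -109.113° eastward to -10.345°.

98.768°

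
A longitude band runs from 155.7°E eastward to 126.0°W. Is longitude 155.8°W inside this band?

Band width going east from +155.7° to -126.0°: ((-126.0 − 155.7) mod 360) = 78.3°.
Offset of -155.8° east of the west edge: ((-155.8 − 155.7) mod 360) = 48.5°.
48.5° ≤ 78.3° ⇒ inside.

Yes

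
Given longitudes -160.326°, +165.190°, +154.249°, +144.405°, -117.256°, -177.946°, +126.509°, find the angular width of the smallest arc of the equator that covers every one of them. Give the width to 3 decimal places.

Sort the longitudes: -177.946°, -160.326°, -117.256°, +126.509°, +144.405°, +154.249°, +165.190°.
Eastward gaps between consecutive values (wrapping around): 17.620°, 43.070°, 243.765°, 17.896°, 9.844°, 10.941°, 16.864°.
Largest gap = 243.765° ⇒ minimal covering band is its complement: 360° − 243.765° = 116.235°.
Band runs from +126.509° eastward to -117.256°, crossing the antimeridian.

116.235°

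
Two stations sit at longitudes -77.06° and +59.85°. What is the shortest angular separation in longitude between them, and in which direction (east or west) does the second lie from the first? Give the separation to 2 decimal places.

Raw difference: 59.85 − -77.06 = 136.91°.
Normalise into (−180°, 180°]: 136.91° stays 136.91°.
Positive ⇒ the second point lies to the east; separation 136.91°.

136.91° east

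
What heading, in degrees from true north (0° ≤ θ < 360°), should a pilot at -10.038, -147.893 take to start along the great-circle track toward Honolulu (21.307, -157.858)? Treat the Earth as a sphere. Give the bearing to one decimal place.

Δλ = -157.858 − -147.893 = -9.965°.
θ = atan2( sin Δλ · cos φ₂ , cos φ₁ · sin φ₂ − sin φ₁ · cos φ₂ · cos Δλ )
  = atan2(-0.16122, 0.51774) = -17.296° → normalised to [0°, 360°): 342.704°.

342.7°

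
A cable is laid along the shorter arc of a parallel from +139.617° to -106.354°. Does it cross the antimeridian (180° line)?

Yes

Naïve |-106.354 − 139.617| = 245.971° > 180°, so the shorter arc goes the other way round — across 180°.
Signed shortest Δλ = ((-106.354 − 139.617 + 180) mod 360) − 180 = 114.029°.
Going east by 114.029° from +139.617° passes through 180° before reaching -106.354°.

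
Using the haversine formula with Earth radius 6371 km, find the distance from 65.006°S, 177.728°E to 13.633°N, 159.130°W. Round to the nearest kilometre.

8958 km

Δλ = -159.130 − 177.728 = -336.858°; wrapped into (−180°, 180°]: 23.142°.
Δφ = 13.633 − -65.006 = 78.639°.
a = sin²(Δφ/2) + cos φ₁ · cos φ₂ · sin²(Δλ/2) = 0.418025.
c = 2·atan2(√a, √(1−a)) = 1.40610 rad → d = 6371·c ≈ 8958.29 km.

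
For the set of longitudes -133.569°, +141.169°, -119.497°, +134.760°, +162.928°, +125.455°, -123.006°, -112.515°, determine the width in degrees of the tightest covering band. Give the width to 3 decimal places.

122.030°

Sort the longitudes: -133.569°, -123.006°, -119.497°, -112.515°, +125.455°, +134.760°, +141.169°, +162.928°.
Eastward gaps between consecutive values (wrapping around): 10.563°, 3.509°, 6.982°, 237.970°, 9.305°, 6.409°, 21.759°, 63.503°.
Largest gap = 237.970° ⇒ minimal covering band is its complement: 360° − 237.970° = 122.030°.
Band runs from +125.455° eastward to -112.515°, crossing the antimeridian.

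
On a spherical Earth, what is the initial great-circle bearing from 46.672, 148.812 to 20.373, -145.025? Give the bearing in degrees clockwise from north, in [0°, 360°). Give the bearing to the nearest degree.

Δλ = -145.025 − 148.812 = -293.837°; wrapped into (−180°, 180°]: 66.163°.
θ = atan2( sin Δλ · cos φ₂ , cos φ₁ · sin φ₂ − sin φ₁ · cos φ₂ · cos Δλ )
  = atan2(0.85748, -0.03672) = 92.452° → normalised to [0°, 360°): 92.452°.

92°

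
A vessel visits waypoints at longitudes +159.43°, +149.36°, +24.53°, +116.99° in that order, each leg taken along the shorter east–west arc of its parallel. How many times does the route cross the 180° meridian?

0

Leg 1: +159.43° → +149.36°, shortest Δλ = -10.07° (west) — does not cross 180°.
Leg 2: +149.36° → +24.53°, shortest Δλ = -124.83° (west) — does not cross 180°.
Leg 3: +24.53° → +116.99°, shortest Δλ = 92.46° (east) — does not cross 180°.
Total crossings: 0.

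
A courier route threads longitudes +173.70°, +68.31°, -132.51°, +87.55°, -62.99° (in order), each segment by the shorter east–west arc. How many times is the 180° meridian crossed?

Leg 1: +173.70° → +68.31°, shortest Δλ = -105.39° (west) — does not cross 180°.
Leg 2: +68.31° → -132.51°, shortest Δλ = 159.18° (east) — crosses 180°.
Leg 3: -132.51° → +87.55°, shortest Δλ = -139.94° (west) — crosses 180°.
Leg 4: +87.55° → -62.99°, shortest Δλ = -150.54° (west) — does not cross 180°.
Total crossings: 2.

2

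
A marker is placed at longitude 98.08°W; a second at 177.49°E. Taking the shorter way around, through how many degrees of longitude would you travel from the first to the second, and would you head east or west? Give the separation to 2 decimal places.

84.43° west

Raw difference: 177.49 − -98.08 = 275.57°.
Normalise into (−180°, 180°]: 275.57° − 360° = -84.43°.
Negative ⇒ the second point lies to the west; separation 84.43°.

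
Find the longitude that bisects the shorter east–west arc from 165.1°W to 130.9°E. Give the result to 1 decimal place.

162.9°E

Signed shortest Δλ from -165.1° to +130.9° is -64.0°.
Midpoint longitude = -165.1° + (-64.0°)/2 = -165.1° − 32.0° = -197.1°.
Normalise into (−180°, 180°]: +162.9°.
(The naïve average (-165.1 + +130.9)/2 = -17.1° is on the wrong side of the globe.)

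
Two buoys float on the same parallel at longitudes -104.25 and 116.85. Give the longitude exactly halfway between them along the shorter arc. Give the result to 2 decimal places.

Signed shortest Δλ from -104.25° to +116.85° is -138.90°.
Midpoint longitude = -104.25° + (-138.90°)/2 = -104.25° − 69.45° = -173.70°.
(The naïve average (-104.25 + +116.85)/2 = 6.3° is on the wrong side of the globe.)

-173.70°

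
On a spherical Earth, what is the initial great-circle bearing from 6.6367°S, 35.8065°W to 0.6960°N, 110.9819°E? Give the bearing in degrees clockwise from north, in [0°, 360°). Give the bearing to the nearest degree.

Δλ = 110.9819 − -35.8065 = 146.7884°.
θ = atan2( sin Δλ · cos φ₂ , cos φ₁ · sin φ₂ − sin φ₁ · cos φ₂ · cos Δλ )
  = atan2(0.54769, -0.08462) = 98.783° → normalised to [0°, 360°): 98.783°.

99°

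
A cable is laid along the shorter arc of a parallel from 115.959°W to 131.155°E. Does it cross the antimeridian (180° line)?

Yes

Naïve |131.155 − -115.959| = 247.114° > 180°, so the shorter arc goes the other way round — across 180°.
Signed shortest Δλ = ((131.155 − -115.959 + 180) mod 360) − 180 = -112.886°.
Going west by 112.886° from -115.959° passes through 180° before reaching +131.155°.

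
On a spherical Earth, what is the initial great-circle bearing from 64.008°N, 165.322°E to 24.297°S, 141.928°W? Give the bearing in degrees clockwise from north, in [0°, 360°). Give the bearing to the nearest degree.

133°

Δλ = -141.928 − 165.322 = -307.250°; wrapped into (−180°, 180°]: 52.750°.
θ = atan2( sin Δλ · cos φ₂ , cos φ₁ · sin φ₂ − sin φ₁ · cos φ₂ · cos Δλ )
  = atan2(0.72550, -0.67620) = 132.986° → normalised to [0°, 360°): 132.986°.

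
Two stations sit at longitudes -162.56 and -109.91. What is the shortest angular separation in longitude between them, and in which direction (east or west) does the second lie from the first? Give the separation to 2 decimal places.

52.65° east

Raw difference: -109.91 − -162.56 = 52.65°.
Normalise into (−180°, 180°]: 52.65° stays 52.65°.
Positive ⇒ the second point lies to the east; separation 52.65°.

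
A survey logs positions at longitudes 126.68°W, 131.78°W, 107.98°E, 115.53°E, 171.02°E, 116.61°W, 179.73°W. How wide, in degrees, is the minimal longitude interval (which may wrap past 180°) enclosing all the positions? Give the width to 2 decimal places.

135.41°

Sort the longitudes: -179.73°, -131.78°, -126.68°, -116.61°, +107.98°, +115.53°, +171.02°.
Eastward gaps between consecutive values (wrapping around): 47.95°, 5.10°, 10.07°, 224.59°, 7.55°, 55.49°, 9.25°.
Largest gap = 224.59° ⇒ minimal covering band is its complement: 360° − 224.59° = 135.41°.
Band runs from +107.98° eastward to -116.61°, crossing the antimeridian.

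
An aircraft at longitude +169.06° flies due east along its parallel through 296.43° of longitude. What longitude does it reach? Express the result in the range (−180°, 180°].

Start at +169.06°; shift +296.43° → +465.49°.
+465.49° lies outside (−180°, 180°]; subtract 360° → +105.49°.

+105.49°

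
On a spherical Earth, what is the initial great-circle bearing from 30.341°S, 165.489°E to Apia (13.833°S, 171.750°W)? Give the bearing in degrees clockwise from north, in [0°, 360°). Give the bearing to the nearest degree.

Δλ = -171.750 − 165.489 = -337.239°; wrapped into (−180°, 180°]: 22.761°.
θ = atan2( sin Δλ · cos φ₂ , cos φ₁ · sin φ₂ − sin φ₁ · cos φ₂ · cos Δλ )
  = atan2(0.37567, 0.24595) = 56.787° → normalised to [0°, 360°): 56.787°.

57°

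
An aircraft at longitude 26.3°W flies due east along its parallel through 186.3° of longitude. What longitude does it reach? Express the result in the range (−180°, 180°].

Start at -26.3°; shift +186.3° → +160.0°.
+160.0° already lies in (−180°, 180°].

160.0°E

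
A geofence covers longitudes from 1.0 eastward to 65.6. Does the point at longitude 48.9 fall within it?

Band width going east from +1.0° to +65.6°: ((65.6 − 1.0) mod 360) = 64.6°.
Offset of +48.9° east of the west edge: ((48.9 − 1.0) mod 360) = 47.9°.
47.9° ≤ 64.6° ⇒ inside.

Yes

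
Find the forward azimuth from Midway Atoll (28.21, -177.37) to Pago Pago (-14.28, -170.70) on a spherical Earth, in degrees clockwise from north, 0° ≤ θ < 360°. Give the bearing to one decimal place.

170.5°

Δλ = -170.70 − -177.37 = 6.67°.
θ = atan2( sin Δλ · cos φ₂ , cos φ₁ · sin φ₂ − sin φ₁ · cos φ₂ · cos Δλ )
  = atan2(0.11256, -0.67236) = 170.496° → normalised to [0°, 360°): 170.496°.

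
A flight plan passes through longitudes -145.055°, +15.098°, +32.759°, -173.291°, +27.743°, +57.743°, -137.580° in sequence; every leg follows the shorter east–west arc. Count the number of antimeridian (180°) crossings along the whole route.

Leg 1: -145.055° → +15.098°, shortest Δλ = 160.153° (east) — does not cross 180°.
Leg 2: +15.098° → +32.759°, shortest Δλ = 17.661° (east) — does not cross 180°.
Leg 3: +32.759° → -173.291°, shortest Δλ = 153.95° (east) — crosses 180°.
Leg 4: -173.291° → +27.743°, shortest Δλ = -158.966° (west) — crosses 180°.
Leg 5: +27.743° → +57.743°, shortest Δλ = 30.0° (east) — does not cross 180°.
Leg 6: +57.743° → -137.580°, shortest Δλ = 164.677° (east) — crosses 180°.
Total crossings: 3.

3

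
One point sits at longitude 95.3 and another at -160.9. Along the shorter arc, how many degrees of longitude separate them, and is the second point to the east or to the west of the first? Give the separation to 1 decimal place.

103.8° east

Raw difference: -160.9 − 95.3 = -256.2°.
Normalise into (−180°, 180°]: -256.2° + 360° = 103.8°.
Positive ⇒ the second point lies to the east; separation 103.8°.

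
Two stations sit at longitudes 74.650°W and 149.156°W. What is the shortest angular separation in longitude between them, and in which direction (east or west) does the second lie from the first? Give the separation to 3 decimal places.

Raw difference: -149.156 − -74.650 = -74.506°.
Normalise into (−180°, 180°]: -74.506° stays -74.506°.
Negative ⇒ the second point lies to the west; separation 74.506°.

74.506° west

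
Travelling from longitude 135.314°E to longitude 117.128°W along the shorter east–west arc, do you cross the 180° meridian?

Naïve |-117.128 − 135.314| = 252.442° > 180°, so the shorter arc goes the other way round — across 180°.
Signed shortest Δλ = ((-117.128 − 135.314 + 180) mod 360) − 180 = 107.558°.
Going east by 107.558° from +135.314° passes through 180° before reaching -117.128°.

Yes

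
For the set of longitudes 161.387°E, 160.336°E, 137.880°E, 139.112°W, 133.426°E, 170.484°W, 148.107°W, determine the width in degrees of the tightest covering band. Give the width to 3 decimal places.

87.462°

Sort the longitudes: -170.484°, -148.107°, -139.112°, +133.426°, +137.880°, +160.336°, +161.387°.
Eastward gaps between consecutive values (wrapping around): 22.377°, 8.995°, 272.538°, 4.454°, 22.456°, 1.051°, 28.129°.
Largest gap = 272.538° ⇒ minimal covering band is its complement: 360° − 272.538° = 87.462°.
Band runs from +133.426° eastward to -139.112°, crossing the antimeridian.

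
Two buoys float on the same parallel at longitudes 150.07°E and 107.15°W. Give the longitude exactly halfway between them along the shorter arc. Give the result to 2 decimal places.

Signed shortest Δλ from +150.07° to -107.15° is +102.78°.
Midpoint longitude = +150.07° + (+102.78°)/2 = +150.07° + 51.39° = +201.46°.
Normalise into (−180°, 180°]: -158.54°.
(The naïve average (+150.07 + -107.15)/2 = 21.46° is on the wrong side of the globe.)

158.54°W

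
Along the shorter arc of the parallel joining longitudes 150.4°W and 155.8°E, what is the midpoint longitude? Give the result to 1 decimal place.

177.3°W

Signed shortest Δλ from -150.4° to +155.8° is -53.8°.
Midpoint longitude = -150.4° + (-53.8°)/2 = -150.4° − 26.9° = -177.3°.
(The naïve average (-150.4 + +155.8)/2 = 2.7° is on the wrong side of the globe.)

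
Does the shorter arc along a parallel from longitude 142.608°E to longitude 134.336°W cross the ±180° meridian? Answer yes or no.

Yes

Naïve |-134.336 − 142.608| = 276.944° > 180°, so the shorter arc goes the other way round — across 180°.
Signed shortest Δλ = ((-134.336 − 142.608 + 180) mod 360) − 180 = 83.056°.
Going east by 83.056° from +142.608° passes through 180° before reaching -134.336°.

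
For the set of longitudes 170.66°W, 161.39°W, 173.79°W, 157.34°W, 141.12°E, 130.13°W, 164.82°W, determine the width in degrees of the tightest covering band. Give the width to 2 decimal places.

Sort the longitudes: -173.79°, -170.66°, -164.82°, -161.39°, -157.34°, -130.13°, +141.12°.
Eastward gaps between consecutive values (wrapping around): 3.13°, 5.84°, 3.43°, 4.05°, 27.21°, 271.25°, 45.09°.
Largest gap = 271.25° ⇒ minimal covering band is its complement: 360° − 271.25° = 88.75°.
Band runs from +141.12° eastward to -130.13°, crossing the antimeridian.

88.75°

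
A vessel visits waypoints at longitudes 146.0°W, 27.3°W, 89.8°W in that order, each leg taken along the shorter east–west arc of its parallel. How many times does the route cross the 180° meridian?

Leg 1: -146.0° → -27.3°, shortest Δλ = 118.7° (east) — does not cross 180°.
Leg 2: -27.3° → -89.8°, shortest Δλ = -62.5° (west) — does not cross 180°.
Total crossings: 0.

0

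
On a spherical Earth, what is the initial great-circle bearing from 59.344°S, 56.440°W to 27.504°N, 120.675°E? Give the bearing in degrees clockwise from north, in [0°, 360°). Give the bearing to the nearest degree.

Δλ = 120.675 − -56.440 = 177.115°.
θ = atan2( sin Δλ · cos φ₂ , cos φ₁ · sin φ₂ − sin φ₁ · cos φ₂ · cos Δλ )
  = atan2(0.04464, -0.52658) = 175.154° → normalised to [0°, 360°): 175.154°.

175°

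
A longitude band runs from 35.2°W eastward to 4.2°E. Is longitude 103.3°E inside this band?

Band width going east from -35.2° to +4.2°: ((4.2 − -35.2) mod 360) = 39.4°.
Offset of +103.3° east of the west edge: ((103.3 − -35.2) mod 360) = 138.5°.
138.5° > 39.4° ⇒ outside.

No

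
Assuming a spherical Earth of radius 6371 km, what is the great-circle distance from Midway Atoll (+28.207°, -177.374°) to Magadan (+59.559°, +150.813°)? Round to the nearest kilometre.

Δλ = 150.813 − -177.374 = 328.187°; wrapped into (−180°, 180°]: -31.813°.
Δφ = 59.559 − 28.207 = 31.352°.
a = sin²(Δφ/2) + cos φ₁ · cos φ₂ · sin²(Δλ/2) = 0.106543.
c = 2·atan2(√a, √(1−a)) = 0.66501 rad → d = 6371·c ≈ 4236.75 km.

4237 km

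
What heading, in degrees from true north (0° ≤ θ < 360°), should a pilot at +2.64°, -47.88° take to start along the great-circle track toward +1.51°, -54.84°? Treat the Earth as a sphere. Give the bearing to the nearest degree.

Δλ = -54.84 − -47.88 = -6.96°.
θ = atan2( sin Δλ · cos φ₂ , cos φ₁ · sin φ₂ − sin φ₁ · cos φ₂ · cos Δλ )
  = atan2(-0.12113, -0.01938) = -99.090° → normalised to [0°, 360°): 260.910°.

261°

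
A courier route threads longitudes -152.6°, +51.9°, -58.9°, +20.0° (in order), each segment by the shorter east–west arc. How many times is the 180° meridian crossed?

1

Leg 1: -152.6° → +51.9°, shortest Δλ = -155.5° (west) — crosses 180°.
Leg 2: +51.9° → -58.9°, shortest Δλ = -110.8° (west) — does not cross 180°.
Leg 3: -58.9° → +20.0°, shortest Δλ = 78.9° (east) — does not cross 180°.
Total crossings: 1.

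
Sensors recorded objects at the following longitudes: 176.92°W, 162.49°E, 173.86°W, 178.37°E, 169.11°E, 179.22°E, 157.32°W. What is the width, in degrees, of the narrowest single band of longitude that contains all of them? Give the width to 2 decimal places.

Sort the longitudes: -176.92°, -173.86°, -157.32°, +162.49°, +169.11°, +178.37°, +179.22°.
Eastward gaps between consecutive values (wrapping around): 3.06°, 16.54°, 319.81°, 6.62°, 9.26°, 0.85°, 3.86°.
Largest gap = 319.81° ⇒ minimal covering band is its complement: 360° − 319.81° = 40.19°.
Band runs from +162.49° eastward to -157.32°, crossing the antimeridian.

40.19°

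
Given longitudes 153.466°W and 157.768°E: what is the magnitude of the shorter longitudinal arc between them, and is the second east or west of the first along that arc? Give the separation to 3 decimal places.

48.766° west

Raw difference: 157.768 − -153.466 = 311.234°.
Normalise into (−180°, 180°]: 311.234° − 360° = -48.766°.
Negative ⇒ the second point lies to the west; separation 48.766°.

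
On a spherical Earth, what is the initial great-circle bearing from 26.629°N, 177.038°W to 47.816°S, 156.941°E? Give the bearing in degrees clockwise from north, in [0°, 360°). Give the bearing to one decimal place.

197.5°

Δλ = 156.941 − -177.038 = 333.979°; wrapped into (−180°, 180°]: -26.021°.
θ = atan2( sin Δλ · cos φ₂ , cos φ₁ · sin φ₂ − sin φ₁ · cos φ₂ · cos Δλ )
  = atan2(-0.29459, -0.93286) = -162.474° → normalised to [0°, 360°): 197.526°.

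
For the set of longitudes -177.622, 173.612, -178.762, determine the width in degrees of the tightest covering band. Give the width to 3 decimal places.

8.766°

Sort the longitudes: -178.762°, -177.622°, +173.612°.
Eastward gaps between consecutive values (wrapping around): 1.140°, 351.234°, 7.626°.
Largest gap = 351.234° ⇒ minimal covering band is its complement: 360° − 351.234° = 8.766°.
Band runs from +173.612° eastward to -177.622°, crossing the antimeridian.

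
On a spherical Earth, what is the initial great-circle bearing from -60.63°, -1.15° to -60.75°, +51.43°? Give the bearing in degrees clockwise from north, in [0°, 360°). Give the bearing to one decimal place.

113.6°

Δλ = 51.43 − -1.15 = 52.58°.
θ = atan2( sin Δλ · cos φ₂ , cos φ₁ · sin φ₂ − sin φ₁ · cos φ₂ · cos Δλ )
  = atan2(0.38806, -0.16916) = 113.553° → normalised to [0°, 360°): 113.553°.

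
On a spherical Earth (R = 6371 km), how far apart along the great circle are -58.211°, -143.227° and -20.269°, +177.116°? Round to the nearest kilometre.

Δλ = 177.116 − -143.227 = 320.343°; wrapped into (−180°, 180°]: -39.657°.
Δφ = -20.269 − -58.211 = 37.942°.
a = sin²(Δφ/2) + cos φ₁ · cos φ₂ · sin²(Δλ/2) = 0.162543.
c = 2·atan2(√a, √(1−a)) = 0.82995 rad → d = 6371·c ≈ 5287.60 km.

5288 km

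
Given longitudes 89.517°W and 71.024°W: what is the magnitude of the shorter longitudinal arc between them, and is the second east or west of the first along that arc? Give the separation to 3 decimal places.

Raw difference: -71.024 − -89.517 = 18.493°.
Normalise into (−180°, 180°]: 18.493° stays 18.493°.
Positive ⇒ the second point lies to the east; separation 18.493°.

18.493° east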